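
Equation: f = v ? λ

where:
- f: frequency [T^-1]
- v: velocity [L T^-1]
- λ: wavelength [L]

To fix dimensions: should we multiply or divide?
division (÷): f = v ÷ λ

f [T^-1]; v [L T^-1]; λ [L].
v × λ → [L^2 T^-1] ✗
v ÷ λ → [T^-1] ✓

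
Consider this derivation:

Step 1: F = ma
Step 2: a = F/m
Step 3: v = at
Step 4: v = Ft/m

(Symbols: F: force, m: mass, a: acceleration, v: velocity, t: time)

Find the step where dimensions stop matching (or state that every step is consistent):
No step introduces an error — all steps are dimensionally consistent.

Step 1: F = ma → LHS [L M T^-2], RHS [L M T^-2] ✓
Step 2: a = F/m → LHS [L T^-2], RHS [L T^-2] ✓
Step 3: v = at → LHS [L T^-1], RHS [L T^-1] ✓
Step 4: v = Ft/m → LHS [L T^-1], RHS [L T^-1] ✓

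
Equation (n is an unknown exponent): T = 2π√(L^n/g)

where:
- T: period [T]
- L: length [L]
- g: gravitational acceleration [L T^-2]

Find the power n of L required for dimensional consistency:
n = 1

T has dimensions [T]; L has dimensions [L].
With n = 1: 2π√(L^1/g) has dimensions [T], matching the LHS ✓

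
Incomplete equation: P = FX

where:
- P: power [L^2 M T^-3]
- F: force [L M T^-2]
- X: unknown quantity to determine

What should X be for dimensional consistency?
X = v (velocity), dimensions [L T^-1]

P has dimensions [L^2 M T^-3]; the rest of the RHS (F) has dimensions [L M T^-2].
So X must have dimensions [L T^-1] — X = v (velocity).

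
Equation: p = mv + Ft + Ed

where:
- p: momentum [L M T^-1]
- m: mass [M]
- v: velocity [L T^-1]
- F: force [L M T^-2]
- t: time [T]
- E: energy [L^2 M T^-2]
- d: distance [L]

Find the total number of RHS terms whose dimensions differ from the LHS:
1

LHS p: [L M T^-1]
- mv: [L M T^-1] ✓
- Ft: [L M T^-1] ✓
- Ed: [L^3 M T^-2] ✗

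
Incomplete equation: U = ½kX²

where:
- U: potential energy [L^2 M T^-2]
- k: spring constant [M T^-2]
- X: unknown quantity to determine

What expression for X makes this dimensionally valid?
X = x (displacement), dimensions [L]

U has dimensions [L^2 M T^-2]; the rest of the RHS (½k) has dimensions [M T^-2].
So X² must have dimensions [L^2], i.e. X has dimensions [L] — X = x (displacement).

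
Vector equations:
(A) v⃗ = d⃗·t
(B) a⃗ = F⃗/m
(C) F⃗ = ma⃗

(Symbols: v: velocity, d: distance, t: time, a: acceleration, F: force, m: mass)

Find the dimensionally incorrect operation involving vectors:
(A) v⃗ = d⃗·t

(A) v⃗ = d⃗·t: LHS [L T^-1], RHS [L T] ✗ — velocity is displacement per time; should be d⃗/t
(B) a⃗ = F⃗/m: LHS [L T^-2], RHS [L T^-2] ✓ — force (vector) divided by mass (scalar)
(C) F⃗ = ma⃗: LHS [L M T^-2], RHS [L M T^-2] ✓ — Force and acceleration are vectors, mass is a scalar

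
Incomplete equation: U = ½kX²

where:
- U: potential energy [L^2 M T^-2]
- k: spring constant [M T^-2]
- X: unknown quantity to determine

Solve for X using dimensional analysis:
X = x (displacement), dimensions [L]

U has dimensions [L^2 M T^-2]; the rest of the RHS (½k) has dimensions [M T^-2].
So X² must have dimensions [L^2], i.e. X has dimensions [L] — X = x (displacement).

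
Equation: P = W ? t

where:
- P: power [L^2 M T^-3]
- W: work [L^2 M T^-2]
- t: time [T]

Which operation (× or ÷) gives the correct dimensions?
division (÷): P = W ÷ t

P [L^2 M T^-3]; W [L^2 M T^-2]; t [T].
W × t → [L^2 M T^-1] ✗
W ÷ t → [L^2 M T^-3] ✓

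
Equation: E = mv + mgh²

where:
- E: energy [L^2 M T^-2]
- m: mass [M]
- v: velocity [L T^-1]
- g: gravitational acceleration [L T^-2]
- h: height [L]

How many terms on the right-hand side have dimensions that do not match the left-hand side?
2

LHS E: [L^2 M T^-2]
- mv: [L M T^-1] ✗
- mgh²: [L^3 M T^-2] ✗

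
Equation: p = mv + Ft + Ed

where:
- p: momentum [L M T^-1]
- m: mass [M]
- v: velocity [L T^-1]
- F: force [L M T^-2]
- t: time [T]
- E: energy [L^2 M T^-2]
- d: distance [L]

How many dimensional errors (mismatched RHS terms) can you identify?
1

LHS p: [L M T^-1]
- mv: [L M T^-1] ✓
- Ft: [L M T^-1] ✓
- Ed: [L^3 M T^-2] ✗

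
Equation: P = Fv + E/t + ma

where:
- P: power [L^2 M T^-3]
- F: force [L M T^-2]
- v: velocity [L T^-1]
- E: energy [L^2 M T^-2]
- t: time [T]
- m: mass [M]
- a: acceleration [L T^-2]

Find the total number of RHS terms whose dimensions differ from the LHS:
1

LHS P: [L^2 M T^-3]
- Fv: [L^2 M T^-3] ✓
- E/t: [L^2 M T^-3] ✓
- ma: [L M T^-2] ✗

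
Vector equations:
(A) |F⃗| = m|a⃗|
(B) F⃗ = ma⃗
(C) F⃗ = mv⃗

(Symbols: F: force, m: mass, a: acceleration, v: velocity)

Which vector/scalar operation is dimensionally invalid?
(C) F⃗ = mv⃗

(A) |F⃗| = m|a⃗|: LHS [L M T^-2], RHS [L M T^-2] ✓ — magnitudes of vectors are scalars
(B) F⃗ = ma⃗: LHS [L M T^-2], RHS [L M T^-2] ✓ — Force and acceleration are vectors, mass is a scalar
(C) F⃗ = mv⃗: LHS [L M T^-2], RHS [L M T^-1] ✗ — mass times velocity is momentum, not force; should be ma⃗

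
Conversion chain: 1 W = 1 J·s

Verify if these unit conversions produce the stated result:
The chain is incorrect (it contains an error).

Incorrect: Watt is J/s, not J·s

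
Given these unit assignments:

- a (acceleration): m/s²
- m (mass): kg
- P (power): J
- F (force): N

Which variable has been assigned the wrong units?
P

The variable P (power) should have units W, not J.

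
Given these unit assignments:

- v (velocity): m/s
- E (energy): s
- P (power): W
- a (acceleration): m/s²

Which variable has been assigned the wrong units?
E

The variable E (energy) should have units J, not s.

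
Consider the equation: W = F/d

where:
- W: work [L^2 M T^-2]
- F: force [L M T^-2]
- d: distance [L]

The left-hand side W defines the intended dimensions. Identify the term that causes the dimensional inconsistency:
The right-hand side term F/d

W has dimensions [L^2 M T^-2], but F/d has dimensions [M T^-2], so the term F/d is dimensionally wrong for W.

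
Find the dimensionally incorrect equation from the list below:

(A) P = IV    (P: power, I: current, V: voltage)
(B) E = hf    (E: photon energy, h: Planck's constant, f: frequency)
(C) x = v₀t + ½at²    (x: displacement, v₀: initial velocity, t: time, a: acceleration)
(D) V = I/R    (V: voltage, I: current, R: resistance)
(D) V = I/R

The equation (D) V = I/R is dimensionally incorrect.

LHS (V): [I^-1 L^2 M T^-3]
RHS (I/R): [I^3 L^-2 M^-1 T^3] ✗

The dimensions do not match. The other three equations balance.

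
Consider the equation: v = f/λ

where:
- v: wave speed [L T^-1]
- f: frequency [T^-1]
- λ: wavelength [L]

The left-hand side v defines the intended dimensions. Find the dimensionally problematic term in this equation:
The right-hand side term f/λ

v has dimensions [L T^-1], but f/λ has dimensions [L^-1 T^-1], so the term f/λ is dimensionally wrong for v.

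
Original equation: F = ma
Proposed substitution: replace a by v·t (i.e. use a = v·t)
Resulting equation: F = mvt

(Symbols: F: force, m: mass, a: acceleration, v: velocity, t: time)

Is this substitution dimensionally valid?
No

[a] = [L T^-2] and [v·t] = [L]. These differ, so the substitution replaces a quantity by one of different dimensions and the result F = mvt has LHS [L M T^-2] vs RHS [L M] — inconsistent.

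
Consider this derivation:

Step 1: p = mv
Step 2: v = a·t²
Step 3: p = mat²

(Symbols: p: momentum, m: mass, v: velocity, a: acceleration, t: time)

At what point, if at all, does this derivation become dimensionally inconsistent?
Step 2

Step 1: p = mv → LHS [L M T^-1], RHS [L M T^-1] ✓
Step 2: v = a·t² → LHS [L T^-1], RHS [L] ✗

The first dimensional inconsistency appears in step 2: v = a·t²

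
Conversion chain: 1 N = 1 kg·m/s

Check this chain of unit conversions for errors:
The chain is incorrect (it contains an error).

Incorrect: Newton is kg·m/s², not kg·m/s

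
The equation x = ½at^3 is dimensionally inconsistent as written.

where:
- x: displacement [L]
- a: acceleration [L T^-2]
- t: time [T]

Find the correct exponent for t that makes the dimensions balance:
The exponent of t should be 2: x = ½at^2

The LHS x has dimensions [L]; t has dimensions [T].
As written, the RHS ½at^3 (exponent 3 on t) has dimensions [L T], which does not match.
With exponent 2, the RHS ½at^2 has dimensions [L], matching the LHS.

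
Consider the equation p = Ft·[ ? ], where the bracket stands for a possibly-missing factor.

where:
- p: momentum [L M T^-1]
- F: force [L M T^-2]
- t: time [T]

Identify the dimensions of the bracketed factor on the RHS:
Nothing is missing — the bracketed factor must be dimensionless.

p has dimensions [L M T^-1] and Ft already has dimensions [L M T^-1], so p = Ft is dimensionally complete.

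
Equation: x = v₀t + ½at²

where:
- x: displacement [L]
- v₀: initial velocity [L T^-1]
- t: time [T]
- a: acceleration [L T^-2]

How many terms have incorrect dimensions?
0

LHS x: [L]
- v₀t: [L] ✓
- ½at²: [L] ✓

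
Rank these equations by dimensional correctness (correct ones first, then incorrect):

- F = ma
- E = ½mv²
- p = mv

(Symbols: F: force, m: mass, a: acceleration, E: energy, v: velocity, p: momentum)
Dimensionally correct: F = ma, E = ½mv², p = mv
Dimensionally incorrect: none
Ordered (correct first, then incorrect): F = ma, E = ½mv², p = mv

- F = ma: LHS [L M T^-2], RHS [L M T^-2] → correct ✓
- E = ½mv²: LHS [L^2 M T^-2], RHS [L^2 M T^-2] → correct ✓
- p = mv: LHS [L M T^-1], RHS [L M T^-1] → correct ✓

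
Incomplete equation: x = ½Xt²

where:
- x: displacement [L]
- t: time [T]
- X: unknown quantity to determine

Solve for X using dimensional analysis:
X = a (acceleration), dimensions [L T^-2]

x has dimensions [L]; the rest of the RHS (½ t²) has dimensions [T^2].
So X must have dimensions [L T^-2] — X = a (acceleration).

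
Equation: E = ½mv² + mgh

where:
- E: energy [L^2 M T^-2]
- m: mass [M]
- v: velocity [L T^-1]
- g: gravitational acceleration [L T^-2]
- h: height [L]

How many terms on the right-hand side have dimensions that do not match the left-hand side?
0

LHS E: [L^2 M T^-2]
- ½mv²: [L^2 M T^-2] ✓
- mgh: [L^2 M T^-2] ✓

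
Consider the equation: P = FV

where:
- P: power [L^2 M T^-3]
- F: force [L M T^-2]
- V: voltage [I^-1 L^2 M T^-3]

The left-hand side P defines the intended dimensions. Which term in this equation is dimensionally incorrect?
The right-hand side term FV

P has dimensions [L^2 M T^-3], but FV has dimensions [I^-1 L^3 M^2 T^-5], so the term FV is dimensionally wrong for P.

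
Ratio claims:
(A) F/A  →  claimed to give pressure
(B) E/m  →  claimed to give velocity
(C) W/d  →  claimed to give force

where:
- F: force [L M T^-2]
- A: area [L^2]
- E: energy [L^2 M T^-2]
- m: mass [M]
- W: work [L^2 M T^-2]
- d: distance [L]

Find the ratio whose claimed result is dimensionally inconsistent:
(B) E/m does not give velocity

(A) F/A: [L^-1 M T^-2] = pressure [L^-1 M T^-2] ✓
(B) E/m: [L^2 T^-2] ≠ velocity [L T^-1] ✗
(C) W/d: [L M T^-2] = force [L M T^-2] ✓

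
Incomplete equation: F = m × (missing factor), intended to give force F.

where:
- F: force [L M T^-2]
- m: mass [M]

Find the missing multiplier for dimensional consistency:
a (acceleration), dimensions [L T^-2]

F has dimensions [L M T^-2] and m has dimensions [M].
The missing factor must have dimensions [L M T^-2] / [M] = [L T^-2], i.e. acceleration (a).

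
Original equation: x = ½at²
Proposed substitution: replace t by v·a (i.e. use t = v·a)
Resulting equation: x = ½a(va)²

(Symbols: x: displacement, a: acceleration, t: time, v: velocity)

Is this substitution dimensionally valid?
No

[t] = [T] and [v·a] = [L^2 T^-3]. These differ, so the substitution replaces a quantity by one of different dimensions and the result x = ½a(va)² has LHS [L] vs RHS [L^5 T^-8] — inconsistent.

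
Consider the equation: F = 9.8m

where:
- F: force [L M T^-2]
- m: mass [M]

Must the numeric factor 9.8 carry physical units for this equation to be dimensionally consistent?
Yes

F has dimensions [L M T^-2], while m alone has dimensions [M]. For the equation to balance, the factor 9.8 must carry dimensions [L T^-2] — it is a dimensional constant (a numerical value of a physical quantity with its units suppressed), not a pure number.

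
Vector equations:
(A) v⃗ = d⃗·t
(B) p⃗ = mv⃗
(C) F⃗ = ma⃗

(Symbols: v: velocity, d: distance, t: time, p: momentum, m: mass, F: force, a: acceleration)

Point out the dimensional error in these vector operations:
(A) v⃗ = d⃗·t

(A) v⃗ = d⃗·t: LHS [L T^-1], RHS [L T] ✗ — velocity is displacement per time; should be d⃗/t
(B) p⃗ = mv⃗: LHS [L M T^-1], RHS [L M T^-1] ✓ — mass (scalar) times velocity (vector)
(C) F⃗ = ma⃗: LHS [L M T^-2], RHS [L M T^-2] ✓ — Force and acceleration are vectors, mass is a scalar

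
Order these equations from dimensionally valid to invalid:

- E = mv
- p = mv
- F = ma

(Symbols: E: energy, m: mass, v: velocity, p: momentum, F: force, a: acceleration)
Dimensionally correct: p = mv, F = ma
Dimensionally incorrect: E = mv
Ordered (correct first, then incorrect): p = mv, F = ma, E = mv

- E = mv: LHS [L^2 M T^-2], RHS [L M T^-1] → incorrect ✗
- p = mv: LHS [L M T^-1], RHS [L M T^-1] → correct ✓
- F = ma: LHS [L M T^-2], RHS [L M T^-2] → correct ✓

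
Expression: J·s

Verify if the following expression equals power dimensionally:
No

The expression J·s has dimensions [L^2 M T^-1], but power has dimensions [L^2 M T^-3].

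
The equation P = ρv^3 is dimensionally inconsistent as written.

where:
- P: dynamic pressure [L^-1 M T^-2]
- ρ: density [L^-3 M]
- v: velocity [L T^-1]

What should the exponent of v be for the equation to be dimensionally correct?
The exponent of v should be 2: P = ρv^2

The LHS P has dimensions [L^-1 M T^-2]; v has dimensions [L T^-1].
As written, the RHS ρv^3 (exponent 3 on v) has dimensions [M T^-3], which does not match.
With exponent 2, the RHS ρv^2 has dimensions [L^-1 M T^-2], matching the LHS.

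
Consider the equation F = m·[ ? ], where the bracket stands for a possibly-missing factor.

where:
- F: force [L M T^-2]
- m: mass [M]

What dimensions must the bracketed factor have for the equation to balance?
[L T^-2] — acceleration (e.g. a)

F has dimensions [L M T^-2]; m has dimensions [M].
The bracketed factor must supply [L M T^-2] / [M] = [L T^-2].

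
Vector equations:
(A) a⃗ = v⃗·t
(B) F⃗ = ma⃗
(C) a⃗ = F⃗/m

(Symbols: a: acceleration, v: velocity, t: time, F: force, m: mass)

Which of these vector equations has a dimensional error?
(A) a⃗ = v⃗·t

(A) a⃗ = v⃗·t: LHS [L T^-2], RHS [L] ✗ — acceleration is velocity per time; should be v⃗/t
(B) F⃗ = ma⃗: LHS [L M T^-2], RHS [L M T^-2] ✓ — Force and acceleration are vectors, mass is a scalar
(C) a⃗ = F⃗/m: LHS [L T^-2], RHS [L T^-2] ✓ — force (vector) divided by mass (scalar)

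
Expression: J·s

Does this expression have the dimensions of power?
No

The expression J·s has dimensions [L^2 M T^-1], but power has dimensions [L^2 M T^-3].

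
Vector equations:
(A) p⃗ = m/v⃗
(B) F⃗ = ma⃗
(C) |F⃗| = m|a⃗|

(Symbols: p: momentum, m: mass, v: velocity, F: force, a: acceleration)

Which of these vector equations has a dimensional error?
(A) p⃗ = m/v⃗

(A) p⃗ = m/v⃗: LHS [L M T^-1], RHS [L^-1 M T] ✗ — momentum is mass times velocity; should be mv⃗ (and division by a vector is undefined)
(B) F⃗ = ma⃗: LHS [L M T^-2], RHS [L M T^-2] ✓ — Force and acceleration are vectors, mass is a scalar
(C) |F⃗| = m|a⃗|: LHS [L M T^-2], RHS [L M T^-2] ✓ — magnitudes of vectors are scalars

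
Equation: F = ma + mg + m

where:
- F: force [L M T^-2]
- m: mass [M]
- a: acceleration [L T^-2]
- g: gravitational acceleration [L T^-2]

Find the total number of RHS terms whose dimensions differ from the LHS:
1

LHS F: [L M T^-2]
- ma: [L M T^-2] ✓
- mg: [L M T^-2] ✓
- m: [M] ✗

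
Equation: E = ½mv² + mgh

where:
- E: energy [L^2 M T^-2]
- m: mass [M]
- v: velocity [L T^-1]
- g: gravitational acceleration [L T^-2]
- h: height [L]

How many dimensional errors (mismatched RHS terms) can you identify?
0

LHS E: [L^2 M T^-2]
- ½mv²: [L^2 M T^-2] ✓
- mgh: [L^2 M T^-2] ✓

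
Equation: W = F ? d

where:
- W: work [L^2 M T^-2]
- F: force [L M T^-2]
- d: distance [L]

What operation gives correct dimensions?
multiplication (×): W = F × d

W [L^2 M T^-2]; F [L M T^-2]; d [L].
F × d → [L^2 M T^-2] ✓
F ÷ d → [M T^-2] ✗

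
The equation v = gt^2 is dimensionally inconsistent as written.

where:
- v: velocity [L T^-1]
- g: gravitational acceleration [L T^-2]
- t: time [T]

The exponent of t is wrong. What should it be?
The exponent of t should be 1: v = gt

The LHS v has dimensions [L T^-1]; t has dimensions [T].
As written, the RHS gt^2 (exponent 2 on t) has dimensions [L], which does not match.
With exponent 1, the RHS gt has dimensions [L T^-1], matching the LHS.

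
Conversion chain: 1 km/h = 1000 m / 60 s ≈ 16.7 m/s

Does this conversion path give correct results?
The chain is incorrect (it contains an error).

Incorrect: 1 h = 3600 s, not 60 s (1 km/h ≈ 0.278 m/s)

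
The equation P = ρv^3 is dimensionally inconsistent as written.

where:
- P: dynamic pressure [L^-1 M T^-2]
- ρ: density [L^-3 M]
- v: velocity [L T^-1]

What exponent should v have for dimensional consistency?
The exponent of v should be 2: P = ρv^2

The LHS P has dimensions [L^-1 M T^-2]; v has dimensions [L T^-1].
As written, the RHS ρv^3 (exponent 3 on v) has dimensions [M T^-3], which does not match.
With exponent 2, the RHS ρv^2 has dimensions [L^-1 M T^-2], matching the LHS.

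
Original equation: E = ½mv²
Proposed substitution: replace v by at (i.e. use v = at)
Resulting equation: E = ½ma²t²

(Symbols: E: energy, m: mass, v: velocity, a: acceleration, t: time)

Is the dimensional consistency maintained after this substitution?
Yes

[v] = [L T^-1] and [at] = [L T^-1]. These match, so the substitution replaces a quantity by one of the same dimensions and the result E = ½ma²t² has LHS [L^2 M T^-2] vs RHS [L^2 M T^-2] — still consistent.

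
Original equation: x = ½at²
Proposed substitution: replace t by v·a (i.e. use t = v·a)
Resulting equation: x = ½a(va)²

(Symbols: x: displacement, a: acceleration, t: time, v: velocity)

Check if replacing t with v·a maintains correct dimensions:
No

[t] = [T] and [v·a] = [L^2 T^-3]. These differ, so the substitution replaces a quantity by one of different dimensions and the result x = ½a(va)² has LHS [L] vs RHS [L^5 T^-8] — inconsistent.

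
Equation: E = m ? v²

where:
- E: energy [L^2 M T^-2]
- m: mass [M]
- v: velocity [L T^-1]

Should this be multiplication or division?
multiplication (×): E = m × v²

E [L^2 M T^-2]; m [M]; v² [L^2 T^-2].
m × v² → [L^2 M T^-2] ✓
m ÷ v² → [L^-2 M T^2] ✗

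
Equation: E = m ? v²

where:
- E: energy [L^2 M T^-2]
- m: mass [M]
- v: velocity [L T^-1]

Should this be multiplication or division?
multiplication (×): E = m × v²

E [L^2 M T^-2]; m [M]; v² [L^2 T^-2].
m × v² → [L^2 M T^-2] ✓
m ÷ v² → [L^-2 M T^2] ✗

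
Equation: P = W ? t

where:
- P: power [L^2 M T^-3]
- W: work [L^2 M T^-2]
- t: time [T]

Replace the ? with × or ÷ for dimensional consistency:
division (÷): P = W ÷ t

P [L^2 M T^-3]; W [L^2 M T^-2]; t [T].
W × t → [L^2 M T^-1] ✗
W ÷ t → [L^2 M T^-3] ✓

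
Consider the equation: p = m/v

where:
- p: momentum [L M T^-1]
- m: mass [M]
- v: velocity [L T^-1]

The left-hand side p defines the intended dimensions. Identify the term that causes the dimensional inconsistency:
The right-hand side term m/v

p has dimensions [L M T^-1], but m/v has dimensions [L^-1 M T], so the term m/v is dimensionally wrong for p.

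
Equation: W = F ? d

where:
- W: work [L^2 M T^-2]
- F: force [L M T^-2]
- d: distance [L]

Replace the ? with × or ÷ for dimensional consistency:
multiplication (×): W = F × d

W [L^2 M T^-2]; F [L M T^-2]; d [L].
F × d → [L^2 M T^-2] ✓
F ÷ d → [M T^-2] ✗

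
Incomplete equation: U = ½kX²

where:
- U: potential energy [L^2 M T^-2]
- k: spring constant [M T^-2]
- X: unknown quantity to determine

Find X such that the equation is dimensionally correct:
X = x (displacement), dimensions [L]

U has dimensions [L^2 M T^-2]; the rest of the RHS (½k) has dimensions [M T^-2].
So X² must have dimensions [L^2], i.e. X has dimensions [L] — X = x (displacement).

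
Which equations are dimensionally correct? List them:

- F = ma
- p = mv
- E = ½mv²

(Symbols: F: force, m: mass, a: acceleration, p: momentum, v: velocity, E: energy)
Dimensionally correct: F = ma, p = mv, E = ½mv²
Dimensionally incorrect: none
Ordered (correct first, then incorrect): F = ma, p = mv, E = ½mv²

- F = ma: LHS [L M T^-2], RHS [L M T^-2] → correct ✓
- p = mv: LHS [L M T^-1], RHS [L M T^-1] → correct ✓
- E = ½mv²: LHS [L^2 M T^-2], RHS [L^2 M T^-2] → correct ✓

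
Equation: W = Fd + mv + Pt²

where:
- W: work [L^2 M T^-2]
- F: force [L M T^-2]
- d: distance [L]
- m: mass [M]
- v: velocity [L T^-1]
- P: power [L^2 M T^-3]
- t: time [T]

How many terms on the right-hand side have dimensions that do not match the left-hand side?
2

LHS W: [L^2 M T^-2]
- Fd: [L^2 M T^-2] ✓
- mv: [L M T^-1] ✗
- Pt²: [L^2 M T^-1] ✗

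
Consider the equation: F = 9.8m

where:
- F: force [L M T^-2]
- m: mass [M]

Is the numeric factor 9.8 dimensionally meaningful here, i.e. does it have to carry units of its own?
Yes

F has dimensions [L M T^-2], while m alone has dimensions [M]. For the equation to balance, the factor 9.8 must carry dimensions [L T^-2] — it is a dimensional constant (a numerical value of a physical quantity with its units suppressed), not a pure number.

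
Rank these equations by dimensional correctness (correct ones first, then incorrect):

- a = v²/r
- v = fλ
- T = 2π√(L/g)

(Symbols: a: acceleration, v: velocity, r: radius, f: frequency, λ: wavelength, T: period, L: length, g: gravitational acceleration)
Dimensionally correct: a = v²/r, v = fλ, T = 2π√(L/g)
Dimensionally incorrect: none
Ordered (correct first, then incorrect): a = v²/r, v = fλ, T = 2π√(L/g)

- a = v²/r: LHS [L T^-2], RHS [L T^-2] → correct ✓
- v = fλ: LHS [L T^-1], RHS [L T^-1] → correct ✓
- T = 2π√(L/g): LHS [T], RHS [T] → correct ✓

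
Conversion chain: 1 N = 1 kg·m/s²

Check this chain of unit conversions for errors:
The chain is correct (no errors).

Correct: Newton is defined as kg·m/s²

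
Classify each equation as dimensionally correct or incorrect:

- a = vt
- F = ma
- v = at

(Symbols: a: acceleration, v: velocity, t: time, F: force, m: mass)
Dimensionally correct: F = ma, v = at
Dimensionally incorrect: a = vt
Ordered (correct first, then incorrect): F = ma, v = at, a = vt

- a = vt: LHS [L T^-2], RHS [L] → incorrect ✗
- F = ma: LHS [L M T^-2], RHS [L M T^-2] → correct ✓
- v = at: LHS [L T^-1], RHS [L T^-1] → correct ✓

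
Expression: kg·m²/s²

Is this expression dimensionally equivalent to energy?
Yes

The expression kg·m²/s² has dimensions [L^2 M T^-2], which is exactly energy [L^2 M T^-2].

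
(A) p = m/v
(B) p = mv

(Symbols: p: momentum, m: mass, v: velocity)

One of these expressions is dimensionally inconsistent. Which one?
(A)

(A) p = m/v: LHS [L M T^-1], RHS [L^-1 M T] ✗
(B) p = mv: LHS [L M T^-1], RHS [L M T^-1] ✓

Expression (A) p = m/v is dimensionally incorrect.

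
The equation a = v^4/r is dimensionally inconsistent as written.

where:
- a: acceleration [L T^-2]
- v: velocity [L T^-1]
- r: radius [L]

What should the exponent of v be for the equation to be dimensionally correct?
The exponent of v should be 2: a = v^2/r

The LHS a has dimensions [L T^-2]; v has dimensions [L T^-1].
As written, the RHS v^4/r (exponent 4 on v) has dimensions [L^3 T^-4], which does not match.
With exponent 2, the RHS v^2/r has dimensions [L T^-2], matching the LHS.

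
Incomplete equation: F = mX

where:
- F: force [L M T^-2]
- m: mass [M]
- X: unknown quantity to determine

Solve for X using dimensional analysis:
X = a (acceleration), dimensions [L T^-2]

F has dimensions [L M T^-2]; the rest of the RHS (m) has dimensions [M].
So X must have dimensions [L T^-2] — X = a (acceleration).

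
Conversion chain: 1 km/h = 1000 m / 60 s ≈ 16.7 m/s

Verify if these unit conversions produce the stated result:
The chain is incorrect (it contains an error).

Incorrect: 1 h = 3600 s, not 60 s (1 km/h ≈ 0.278 m/s)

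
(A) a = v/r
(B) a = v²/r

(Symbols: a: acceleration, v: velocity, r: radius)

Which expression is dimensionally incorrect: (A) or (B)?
(A)

(A) a = v/r: LHS [L T^-2], RHS [T^-1] ✗
(B) a = v²/r: LHS [L T^-2], RHS [L T^-2] ✓

Expression (A) a = v/r is dimensionally incorrect.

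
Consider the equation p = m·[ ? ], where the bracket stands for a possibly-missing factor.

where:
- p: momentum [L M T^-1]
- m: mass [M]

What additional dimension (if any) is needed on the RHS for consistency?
[L T^-1] — velocity (e.g. v)

p has dimensions [L M T^-1]; m has dimensions [M].
The bracketed factor must supply [L M T^-1] / [M] = [L T^-1].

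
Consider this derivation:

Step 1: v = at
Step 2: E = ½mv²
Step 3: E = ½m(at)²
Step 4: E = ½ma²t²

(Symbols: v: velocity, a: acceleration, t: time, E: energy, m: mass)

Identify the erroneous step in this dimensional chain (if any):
No step introduces an error — all steps are dimensionally consistent.

Step 1: v = at → LHS [L T^-1], RHS [L T^-1] ✓
Step 2: E = ½mv² → LHS [L^2 M T^-2], RHS [L^2 M T^-2] ✓
Step 3: E = ½m(at)² → LHS [L^2 M T^-2], RHS [L^2 M T^-2] ✓
Step 4: E = ½ma²t² → LHS [L^2 M T^-2], RHS [L^2 M T^-2] ✓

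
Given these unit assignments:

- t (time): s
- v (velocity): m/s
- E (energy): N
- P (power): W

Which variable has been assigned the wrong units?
E

The variable E (energy) should have units J, not N.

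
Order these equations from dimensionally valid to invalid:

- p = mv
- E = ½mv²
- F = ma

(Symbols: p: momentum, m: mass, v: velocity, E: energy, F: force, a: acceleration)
Dimensionally correct: p = mv, E = ½mv², F = ma
Dimensionally incorrect: none
Ordered (correct first, then incorrect): p = mv, E = ½mv², F = ma

- p = mv: LHS [L M T^-1], RHS [L M T^-1] → correct ✓
- E = ½mv²: LHS [L^2 M T^-2], RHS [L^2 M T^-2] → correct ✓
- F = ma: LHS [L M T^-2], RHS [L M T^-2] → correct ✓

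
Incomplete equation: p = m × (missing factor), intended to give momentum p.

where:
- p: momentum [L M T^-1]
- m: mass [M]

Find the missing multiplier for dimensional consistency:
v (velocity), dimensions [L T^-1]

p has dimensions [L M T^-1] and m has dimensions [M].
The missing factor must have dimensions [L M T^-1] / [M] = [L T^-1], i.e. velocity (v).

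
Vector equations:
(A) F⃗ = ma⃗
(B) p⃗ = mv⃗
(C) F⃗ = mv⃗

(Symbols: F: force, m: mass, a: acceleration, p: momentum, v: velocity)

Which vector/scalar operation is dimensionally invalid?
(C) F⃗ = mv⃗

(A) F⃗ = ma⃗: LHS [L M T^-2], RHS [L M T^-2] ✓ — Force and acceleration are vectors, mass is a scalar
(B) p⃗ = mv⃗: LHS [L M T^-1], RHS [L M T^-1] ✓ — mass (scalar) times velocity (vector)
(C) F⃗ = mv⃗: LHS [L M T^-2], RHS [L M T^-1] ✗ — mass times velocity is momentum, not force; should be ma⃗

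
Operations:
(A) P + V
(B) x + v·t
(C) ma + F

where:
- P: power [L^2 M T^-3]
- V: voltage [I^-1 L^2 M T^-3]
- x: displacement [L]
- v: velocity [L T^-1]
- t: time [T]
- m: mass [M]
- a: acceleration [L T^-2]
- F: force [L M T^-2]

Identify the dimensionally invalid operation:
(A) P + V

(A) P + V: P [L^2 M T^-3] and V [I^-1 L^2 M T^-3] — different dimensions cannot be added/subtracted ✗
(B) x + v·t: x [L] and v·t [L] — same dimensions ✓
(C) ma + F: ma [L M T^-2] and F [L M T^-2] — same dimensions ✓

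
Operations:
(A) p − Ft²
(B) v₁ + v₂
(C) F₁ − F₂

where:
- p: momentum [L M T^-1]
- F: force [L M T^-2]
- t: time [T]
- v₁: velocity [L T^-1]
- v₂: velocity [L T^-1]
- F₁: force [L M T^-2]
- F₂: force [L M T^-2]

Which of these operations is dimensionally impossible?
(A) p − Ft²

(A) p − Ft²: p [L M T^-1] and Ft² [L M] — different dimensions cannot be added/subtracted ✗
(B) v₁ + v₂: v₁ [L T^-1] and v₂ [L T^-1] — same dimensions ✓
(C) F₁ − F₂: F₁ [L M T^-2] and F₂ [L M T^-2] — same dimensions ✓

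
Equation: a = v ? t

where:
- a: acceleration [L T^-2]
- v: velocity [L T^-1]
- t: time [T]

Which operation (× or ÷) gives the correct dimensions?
division (÷): a = v ÷ t

a [L T^-2]; v [L T^-1]; t [T].
v × t → [L] ✗
v ÷ t → [L T^-2] ✓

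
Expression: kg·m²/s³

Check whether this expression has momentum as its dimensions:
No

The expression kg·m²/s³ has dimensions [L^2 M T^-3], but momentum has dimensions [L M T^-1].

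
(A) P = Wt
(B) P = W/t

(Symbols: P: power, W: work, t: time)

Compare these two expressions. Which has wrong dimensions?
(A)

(A) P = Wt: LHS [L^2 M T^-3], RHS [L^2 M T^-1] ✗
(B) P = W/t: LHS [L^2 M T^-3], RHS [L^2 M T^-3] ✓

Expression (A) P = Wt is dimensionally incorrect.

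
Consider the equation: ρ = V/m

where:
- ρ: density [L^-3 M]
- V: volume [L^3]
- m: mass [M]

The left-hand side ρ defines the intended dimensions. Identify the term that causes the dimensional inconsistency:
The right-hand side term V/m

ρ has dimensions [L^-3 M], but V/m has dimensions [L^3 M^-1], so the term V/m is dimensionally wrong for ρ.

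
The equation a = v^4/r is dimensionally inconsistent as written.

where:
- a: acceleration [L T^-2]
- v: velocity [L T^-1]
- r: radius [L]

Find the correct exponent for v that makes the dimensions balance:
The exponent of v should be 2: a = v^2/r

The LHS a has dimensions [L T^-2]; v has dimensions [L T^-1].
As written, the RHS v^4/r (exponent 4 on v) has dimensions [L^3 T^-4], which does not match.
With exponent 2, the RHS v^2/r has dimensions [L T^-2], matching the LHS.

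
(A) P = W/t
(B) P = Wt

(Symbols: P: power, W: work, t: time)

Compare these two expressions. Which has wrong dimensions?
(B)

(A) P = W/t: LHS [L^2 M T^-3], RHS [L^2 M T^-3] ✓
(B) P = Wt: LHS [L^2 M T^-3], RHS [L^2 M T^-1] ✗

Expression (B) P = Wt is dimensionally incorrect.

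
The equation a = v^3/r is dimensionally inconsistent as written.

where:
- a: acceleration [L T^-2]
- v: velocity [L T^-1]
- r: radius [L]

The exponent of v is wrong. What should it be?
The exponent of v should be 2: a = v^2/r

The LHS a has dimensions [L T^-2]; v has dimensions [L T^-1].
As written, the RHS v^3/r (exponent 3 on v) has dimensions [L^2 T^-3], which does not match.
With exponent 2, the RHS v^2/r has dimensions [L T^-2], matching the LHS.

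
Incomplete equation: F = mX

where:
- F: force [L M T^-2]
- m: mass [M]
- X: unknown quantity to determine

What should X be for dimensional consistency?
X = a (acceleration), dimensions [L T^-2]

F has dimensions [L M T^-2]; the rest of the RHS (m) has dimensions [M].
So X must have dimensions [L T^-2] — X = a (acceleration).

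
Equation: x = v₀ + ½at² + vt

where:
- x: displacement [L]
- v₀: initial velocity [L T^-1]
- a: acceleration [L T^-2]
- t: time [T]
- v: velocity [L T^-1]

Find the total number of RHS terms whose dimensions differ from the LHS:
1

LHS x: [L]
- v₀: [L T^-1] ✗
- ½at²: [L] ✓
- vt: [L] ✓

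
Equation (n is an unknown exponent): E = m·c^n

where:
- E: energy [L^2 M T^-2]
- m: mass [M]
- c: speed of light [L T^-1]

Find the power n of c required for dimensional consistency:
n = 2

E has dimensions [L^2 M T^-2]; c has dimensions [L T^-1].
The rest of the RHS has dimensions [M], so c^n must supply [L^2 T^-2].
With n = 2: m·c^2 has dimensions [L^2 M T^-2], matching the LHS ✓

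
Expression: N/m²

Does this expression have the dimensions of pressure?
Yes

The expression N/m² has dimensions [L^-1 M T^-2], which is exactly pressure [L^-1 M T^-2].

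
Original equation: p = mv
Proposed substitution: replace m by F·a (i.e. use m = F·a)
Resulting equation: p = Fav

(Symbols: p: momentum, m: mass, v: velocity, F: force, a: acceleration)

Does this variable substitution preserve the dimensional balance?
No

[m] = [M] and [F·a] = [L^2 M T^-4]. These differ, so the substitution replaces a quantity by one of different dimensions and the result p = Fav has LHS [L M T^-1] vs RHS [L^3 M T^-5] — inconsistent.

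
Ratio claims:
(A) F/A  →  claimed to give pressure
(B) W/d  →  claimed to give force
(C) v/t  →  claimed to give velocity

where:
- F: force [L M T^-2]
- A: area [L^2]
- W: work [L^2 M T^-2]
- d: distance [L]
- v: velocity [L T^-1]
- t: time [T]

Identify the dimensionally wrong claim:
(C) v/t does not give velocity

(A) F/A: [L^-1 M T^-2] = pressure [L^-1 M T^-2] ✓
(B) W/d: [L M T^-2] = force [L M T^-2] ✓
(C) v/t: [L T^-2] ≠ velocity [L T^-1] ✗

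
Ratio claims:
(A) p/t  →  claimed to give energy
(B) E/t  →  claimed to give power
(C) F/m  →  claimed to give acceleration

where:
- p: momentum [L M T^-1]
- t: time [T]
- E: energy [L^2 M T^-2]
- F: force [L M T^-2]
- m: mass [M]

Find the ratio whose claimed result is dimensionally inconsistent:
(A) p/t does not give energy

(A) p/t: [L M T^-2] ≠ energy [L^2 M T^-2] ✗
(B) E/t: [L^2 M T^-3] = power [L^2 M T^-3] ✓
(C) F/m: [L T^-2] = acceleration [L T^-2] ✓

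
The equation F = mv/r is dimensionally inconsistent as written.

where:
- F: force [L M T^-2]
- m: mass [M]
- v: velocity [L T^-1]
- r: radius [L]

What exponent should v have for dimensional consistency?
The exponent of v should be 2: F = mv^2/r

The LHS F has dimensions [L M T^-2]; v has dimensions [L T^-1].
As written, the RHS mv/r (exponent 1 on v) has dimensions [M T^-1], which does not match.
With exponent 2, the RHS mv^2/r has dimensions [L M T^-2], matching the LHS.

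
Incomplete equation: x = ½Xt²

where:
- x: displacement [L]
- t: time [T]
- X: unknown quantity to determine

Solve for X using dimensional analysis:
X = a (acceleration), dimensions [L T^-2]

x has dimensions [L]; the rest of the RHS (½ t²) has dimensions [T^2].
So X must have dimensions [L T^-2] — X = a (acceleration).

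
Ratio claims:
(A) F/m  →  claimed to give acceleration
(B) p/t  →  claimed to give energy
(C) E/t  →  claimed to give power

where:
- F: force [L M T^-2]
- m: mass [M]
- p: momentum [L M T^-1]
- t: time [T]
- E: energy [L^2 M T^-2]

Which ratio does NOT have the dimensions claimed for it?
(B) p/t does not give energy

(A) F/m: [L T^-2] = acceleration [L T^-2] ✓
(B) p/t: [L M T^-2] ≠ energy [L^2 M T^-2] ✗
(C) E/t: [L^2 M T^-3] = power [L^2 M T^-3] ✓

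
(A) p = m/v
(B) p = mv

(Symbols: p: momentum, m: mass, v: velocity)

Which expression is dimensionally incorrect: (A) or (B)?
(A)

(A) p = m/v: LHS [L M T^-1], RHS [L^-1 M T] ✗
(B) p = mv: LHS [L M T^-1], RHS [L M T^-1] ✓

Expression (A) p = m/v is dimensionally incorrect.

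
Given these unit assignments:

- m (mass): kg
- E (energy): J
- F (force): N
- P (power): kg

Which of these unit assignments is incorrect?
P

The variable P (power) should have units W, not kg.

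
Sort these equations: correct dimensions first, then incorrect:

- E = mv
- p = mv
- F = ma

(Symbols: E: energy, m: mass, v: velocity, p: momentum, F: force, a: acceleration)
Dimensionally correct: p = mv, F = ma
Dimensionally incorrect: E = mv
Ordered (correct first, then incorrect): p = mv, F = ma, E = mv

- E = mv: LHS [L^2 M T^-2], RHS [L M T^-1] → incorrect ✗
- p = mv: LHS [L M T^-1], RHS [L M T^-1] → correct ✓
- F = ma: LHS [L M T^-2], RHS [L M T^-2] → correct ✓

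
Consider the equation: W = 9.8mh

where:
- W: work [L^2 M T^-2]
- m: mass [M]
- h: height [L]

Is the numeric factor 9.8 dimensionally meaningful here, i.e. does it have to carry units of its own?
Yes

W has dimensions [L^2 M T^-2], while mh alone has dimensions [L M]. For the equation to balance, the factor 9.8 must carry dimensions [L T^-2] — it is a dimensional constant (a numerical value of a physical quantity with its units suppressed), not a pure number.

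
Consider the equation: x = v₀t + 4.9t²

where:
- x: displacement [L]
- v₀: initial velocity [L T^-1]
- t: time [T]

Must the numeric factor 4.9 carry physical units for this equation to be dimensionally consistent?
Yes

x has dimensions [L], while t² alone has dimensions [T^2]. For the equation to balance, the factor 4.9 must carry dimensions [L T^-2] — it is a dimensional constant (a numerical value of a physical quantity with its units suppressed), not a pure number.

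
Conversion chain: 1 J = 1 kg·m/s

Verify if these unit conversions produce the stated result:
The chain is incorrect (it contains an error).

Incorrect: Joule is kg·m²/s², not kg·m/s (that is momentum)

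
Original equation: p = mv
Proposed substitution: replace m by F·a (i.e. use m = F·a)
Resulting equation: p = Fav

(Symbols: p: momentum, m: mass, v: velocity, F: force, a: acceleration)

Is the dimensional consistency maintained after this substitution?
No

[m] = [M] and [F·a] = [L^2 M T^-4]. These differ, so the substitution replaces a quantity by one of different dimensions and the result p = Fav has LHS [L M T^-1] vs RHS [L^3 M T^-5] — inconsistent.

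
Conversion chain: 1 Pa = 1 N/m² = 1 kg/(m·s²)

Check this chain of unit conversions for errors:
The chain is correct (no errors).

Correct: Pascal is Newton per square meter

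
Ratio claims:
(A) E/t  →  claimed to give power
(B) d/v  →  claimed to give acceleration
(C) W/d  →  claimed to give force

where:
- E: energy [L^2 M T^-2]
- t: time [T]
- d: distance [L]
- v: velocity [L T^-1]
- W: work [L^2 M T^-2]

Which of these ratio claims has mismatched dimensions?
(B) d/v does not give acceleration

(A) E/t: [L^2 M T^-3] = power [L^2 M T^-3] ✓
(B) d/v: [T] ≠ acceleration [L T^-2] ✗
(C) W/d: [L M T^-2] = force [L M T^-2] ✓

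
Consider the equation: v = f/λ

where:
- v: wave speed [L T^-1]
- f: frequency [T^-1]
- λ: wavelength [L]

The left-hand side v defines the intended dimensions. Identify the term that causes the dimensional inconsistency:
The right-hand side term f/λ

v has dimensions [L T^-1], but f/λ has dimensions [L^-1 T^-1], so the term f/λ is dimensionally wrong for v.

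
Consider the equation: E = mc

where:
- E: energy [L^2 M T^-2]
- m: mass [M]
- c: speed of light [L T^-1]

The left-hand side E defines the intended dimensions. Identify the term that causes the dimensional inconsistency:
The right-hand side term mc

E has dimensions [L^2 M T^-2], but mc has dimensions [L M T^-1], so the term mc is dimensionally wrong for E.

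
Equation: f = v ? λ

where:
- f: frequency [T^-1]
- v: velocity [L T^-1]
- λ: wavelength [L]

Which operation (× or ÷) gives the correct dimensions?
division (÷): f = v ÷ λ

f [T^-1]; v [L T^-1]; λ [L].
v × λ → [L^2 T^-1] ✗
v ÷ λ → [T^-1] ✓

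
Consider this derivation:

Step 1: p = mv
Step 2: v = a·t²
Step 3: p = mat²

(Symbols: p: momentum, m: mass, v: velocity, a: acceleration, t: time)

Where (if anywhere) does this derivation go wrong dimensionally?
Step 2

Step 1: p = mv → LHS [L M T^-1], RHS [L M T^-1] ✓
Step 2: v = a·t² → LHS [L T^-1], RHS [L] ✗

The first dimensional inconsistency appears in step 2: v = a·t²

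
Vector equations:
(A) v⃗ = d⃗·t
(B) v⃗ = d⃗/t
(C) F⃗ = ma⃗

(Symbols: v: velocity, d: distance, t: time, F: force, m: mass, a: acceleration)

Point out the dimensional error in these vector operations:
(A) v⃗ = d⃗·t

(A) v⃗ = d⃗·t: LHS [L T^-1], RHS [L T] ✗ — velocity is displacement per time; should be d⃗/t
(B) v⃗ = d⃗/t: LHS [L T^-1], RHS [L T^-1] ✓ — displacement (vector) divided by time (scalar)
(C) F⃗ = ma⃗: LHS [L M T^-2], RHS [L M T^-2] ✓ — Force and acceleration are vectors, mass is a scalar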